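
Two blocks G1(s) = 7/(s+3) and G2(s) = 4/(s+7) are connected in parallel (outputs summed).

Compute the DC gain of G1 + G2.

Parallel: G_eq = G1 + G2. DC gain = G1(0) + G2(0) = 7/3 + 4/7 = 2.3333 + 0.5714 = 2.9048.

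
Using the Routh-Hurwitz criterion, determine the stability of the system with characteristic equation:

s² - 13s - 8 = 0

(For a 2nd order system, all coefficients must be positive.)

Coefficients: 1, -13, -8. b=-13, c=-8 not positive, so system is unstable.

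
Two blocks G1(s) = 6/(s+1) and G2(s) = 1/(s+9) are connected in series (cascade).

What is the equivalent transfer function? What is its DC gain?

Series: multiply transfer functions. G_eq = 6/(s+1) × 1/(s+9) = 6/((s+1)(s+9)). DC gain = 6/(1×9) = 0.6667.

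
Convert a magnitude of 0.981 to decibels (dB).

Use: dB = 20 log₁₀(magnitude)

dB = 20 log₁₀(0.981) = -0.2 dB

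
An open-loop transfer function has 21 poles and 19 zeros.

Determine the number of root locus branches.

Root locus has n branches where n = number of poles = 21.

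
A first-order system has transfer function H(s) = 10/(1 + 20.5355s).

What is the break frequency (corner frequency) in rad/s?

Corner frequency = 1/τ = 1/20.5355 = 0.049 rad/s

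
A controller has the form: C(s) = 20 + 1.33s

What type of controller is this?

This is a Proportional-Derivative (PD) controller.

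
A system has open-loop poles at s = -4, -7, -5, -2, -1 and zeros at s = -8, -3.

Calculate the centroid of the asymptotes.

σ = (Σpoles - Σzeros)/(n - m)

σ = (Σpoles - Σzeros)/(n - m) = (-19 - (-11))/(5 - 2) = -8/3 = -2.67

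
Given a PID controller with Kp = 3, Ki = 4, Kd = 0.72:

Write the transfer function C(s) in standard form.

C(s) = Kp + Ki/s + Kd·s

Substituting values: C(s) = 3 + 4/s + 0.72s = (0.72s² + 3s + 4)/s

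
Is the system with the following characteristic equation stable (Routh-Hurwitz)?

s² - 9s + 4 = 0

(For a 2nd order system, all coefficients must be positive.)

Coefficients: 1, -9, 4. b=-9 not positive, so system is unstable.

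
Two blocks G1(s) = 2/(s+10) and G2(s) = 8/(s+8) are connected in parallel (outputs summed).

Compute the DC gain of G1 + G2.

Parallel: G_eq = G1 + G2. DC gain = G1(0) + G2(0) = 2/10 + 8/8 = 0.2 + 1 = 1.2.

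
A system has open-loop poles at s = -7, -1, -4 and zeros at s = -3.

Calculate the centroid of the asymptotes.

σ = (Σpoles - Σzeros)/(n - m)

σ = (Σpoles - Σzeros)/(n - m) = (-12 - (-3))/(3 - 1) = -9/2 = -4.5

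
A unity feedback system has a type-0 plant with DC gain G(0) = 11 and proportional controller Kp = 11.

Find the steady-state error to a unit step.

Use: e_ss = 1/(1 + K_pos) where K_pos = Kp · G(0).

K_pos = Kp · G(0) = 11 × 11 = 121. e_ss = 1/(1 + 121) = 0.0082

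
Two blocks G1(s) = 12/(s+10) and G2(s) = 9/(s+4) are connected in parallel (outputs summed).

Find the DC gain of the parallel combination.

Parallel: G_eq = G1 + G2. DC gain = G1(0) + G2(0) = 12/10 + 9/4 = 1.2 + 2.25 = 3.45.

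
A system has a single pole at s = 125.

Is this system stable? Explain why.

Pole at s = 125 is in the right half-plane. Unstable.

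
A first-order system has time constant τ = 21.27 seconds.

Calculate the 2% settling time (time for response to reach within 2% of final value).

For first-order system, 2% settling time ≈ 4τ = 4 × 21.27 = 85.08 s.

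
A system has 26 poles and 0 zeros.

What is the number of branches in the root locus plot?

Root locus has n branches where n = number of poles = 26.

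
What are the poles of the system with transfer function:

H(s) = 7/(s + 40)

Pole is where denominator = 0: s + 40 = 0, so s = -40.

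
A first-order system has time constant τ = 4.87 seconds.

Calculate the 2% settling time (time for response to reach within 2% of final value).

For first-order system, 2% settling time ≈ 4τ = 4 × 4.87 = 19.48 s.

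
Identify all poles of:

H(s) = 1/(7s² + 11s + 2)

Discriminant = 11² - 4×7×2 = 121 - 56 = 65 > 0, so two distinct real poles. Using quadratic formula: s = (-11 ± √65)/(2×7) = (-11 ± √65)/14, with √65 ≈ 8.0623. s₁ ≈ -0.2098, s₂ ≈ -1.3616. Poles: s₁ = -0.2098, s₂ = -1.3616.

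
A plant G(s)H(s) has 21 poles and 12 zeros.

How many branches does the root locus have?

Root locus has n branches where n = number of poles = 21.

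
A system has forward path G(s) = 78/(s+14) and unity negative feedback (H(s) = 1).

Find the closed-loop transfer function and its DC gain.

T(s) = G/(1+GH) = [78/(s+14)] / [1 + 78/(s+14)] = 78/(s+14+78) = 78/(s+92). DC gain = 78/92 = 0.8478.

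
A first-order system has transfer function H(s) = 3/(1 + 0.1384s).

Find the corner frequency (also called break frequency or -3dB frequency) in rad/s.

Corner frequency = 1/τ = 1/0.1384 = 7.225 rad/s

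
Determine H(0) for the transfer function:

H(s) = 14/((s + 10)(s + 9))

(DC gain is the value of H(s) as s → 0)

DC gain = H(0) = 14/(10 × 9) = 14/90 = 0.1556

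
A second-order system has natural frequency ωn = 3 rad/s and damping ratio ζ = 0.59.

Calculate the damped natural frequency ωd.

ωd = ωn√(1 - ζ²) = 3√(1 - 0.59²) = 2.42 rad/s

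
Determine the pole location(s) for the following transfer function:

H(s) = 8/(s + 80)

Pole is where denominator = 0: s + 80 = 0, so s = -80.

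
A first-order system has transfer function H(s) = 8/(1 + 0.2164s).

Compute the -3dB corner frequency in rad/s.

Corner frequency = 1/τ = 1/0.2164 = 4.621 rad/s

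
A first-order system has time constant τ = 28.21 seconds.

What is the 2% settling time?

For first-order system, 2% settling time ≈ 4τ = 4 × 28.21 = 112.84 s.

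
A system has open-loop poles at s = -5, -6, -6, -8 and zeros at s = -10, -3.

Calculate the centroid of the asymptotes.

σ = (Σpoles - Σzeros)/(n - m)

σ = (Σpoles - Σzeros)/(n - m) = (-25 - (-13))/(4 - 2) = -12/2 = -6.0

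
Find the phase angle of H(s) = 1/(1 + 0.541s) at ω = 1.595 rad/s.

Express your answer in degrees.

Phase = -arctan(ωτ) = -arctan(1.595 × 0.541) = -40.8°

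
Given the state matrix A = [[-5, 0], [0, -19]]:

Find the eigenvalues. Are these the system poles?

For diagonal matrix, eigenvalues are diagonal entries: λ₁ = -5, λ₂ = -19. Eigenvalues of A = system poles.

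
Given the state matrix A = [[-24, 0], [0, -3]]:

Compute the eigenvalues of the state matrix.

For diagonal matrix, eigenvalues are diagonal entries: λ₁ = -24, λ₂ = -3.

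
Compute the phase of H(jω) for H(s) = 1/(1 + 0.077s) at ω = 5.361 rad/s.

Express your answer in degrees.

Phase = -arctan(ωτ) = -arctan(5.361 × 0.077) = -22.4°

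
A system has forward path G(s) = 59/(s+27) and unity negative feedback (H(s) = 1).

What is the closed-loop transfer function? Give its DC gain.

T(s) = G/(1+GH) = [59/(s+27)] / [1 + 59/(s+27)] = 59/(s+27+59) = 59/(s+86). DC gain = 59/86 = 0.6860.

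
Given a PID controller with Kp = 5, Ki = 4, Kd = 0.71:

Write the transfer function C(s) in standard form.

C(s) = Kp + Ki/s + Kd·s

Substituting values: C(s) = 5 + 4/s + 0.71s = (0.71s² + 5s + 4)/s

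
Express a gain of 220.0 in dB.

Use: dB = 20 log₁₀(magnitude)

dB = 20 log₁₀(220.0) = 46.8 dB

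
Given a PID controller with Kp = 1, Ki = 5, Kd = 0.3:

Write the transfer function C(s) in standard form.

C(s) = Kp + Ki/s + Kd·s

Substituting values: C(s) = 1 + 5/s + 0.3s = (0.3s² + s + 5)/s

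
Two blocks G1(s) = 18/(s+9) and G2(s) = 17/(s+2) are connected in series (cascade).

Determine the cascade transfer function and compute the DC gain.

Series: multiply transfer functions. G_eq = 18/(s+9) × 17/(s+2) = 306/((s+9)(s+2)). DC gain = 306/(9×2) = 17.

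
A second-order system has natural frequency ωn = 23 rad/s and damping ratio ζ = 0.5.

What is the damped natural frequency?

ωd = ωn√(1 - ζ²) = 23√(1 - 0.5²) = 19.92 rad/s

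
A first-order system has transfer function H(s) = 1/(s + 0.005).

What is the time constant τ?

For H(s) = 1/(s + 1/τ), the pole is at -1/τ = -0.005, so τ = 1/0.005 = 200 s.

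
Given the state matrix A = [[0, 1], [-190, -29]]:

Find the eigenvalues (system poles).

det(A - λI) = λ² - (-29)λ + 190 = (λ - (-10))(λ - (-19)). Eigenvalues: -10, -19.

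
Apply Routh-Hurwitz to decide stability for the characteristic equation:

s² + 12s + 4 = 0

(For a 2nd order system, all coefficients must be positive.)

Coefficients: 1, 12, 4. All positive, so system is stable.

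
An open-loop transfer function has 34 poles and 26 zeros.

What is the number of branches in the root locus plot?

Root locus has n branches where n = number of poles = 34.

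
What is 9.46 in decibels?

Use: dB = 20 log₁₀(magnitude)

dB = 20 log₁₀(9.46) = 19.5 dB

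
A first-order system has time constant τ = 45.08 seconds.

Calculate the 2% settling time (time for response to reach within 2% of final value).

For first-order system, 2% settling time ≈ 4τ = 4 × 45.08 = 180.32 s.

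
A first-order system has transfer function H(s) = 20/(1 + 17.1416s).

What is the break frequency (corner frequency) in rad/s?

Corner frequency = 1/τ = 1/17.1416 = 0.058 rad/s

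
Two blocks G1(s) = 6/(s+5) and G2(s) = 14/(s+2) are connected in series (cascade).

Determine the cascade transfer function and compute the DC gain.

Series: multiply transfer functions. G_eq = 6/(s+5) × 14/(s+2) = 84/((s+5)(s+2)). DC gain = 84/(5×2) = 8.4.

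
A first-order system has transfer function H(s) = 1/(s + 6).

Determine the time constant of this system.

For H(s) = 1/(s + 1/τ), the pole is at -1/τ = -6, so τ = 1/6 = 0.1667 s.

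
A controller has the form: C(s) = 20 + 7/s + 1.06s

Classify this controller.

This is a Proportional-Integral-Derivative (PID) controller.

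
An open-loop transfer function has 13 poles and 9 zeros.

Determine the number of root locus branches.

Root locus has n branches where n = number of poles = 13.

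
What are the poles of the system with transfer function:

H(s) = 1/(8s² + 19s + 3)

Discriminant = 19² - 4×8×3 = 361 - 96 = 265 > 0, so two distinct real poles. Using quadratic formula: s = (-19 ± √265)/(2×8) = (-19 ± √265)/16, with √265 ≈ 16.2788. s₁ ≈ -0.1701, s₂ ≈ -2.2049. Poles: s₁ = -0.1701, s₂ = -2.2049.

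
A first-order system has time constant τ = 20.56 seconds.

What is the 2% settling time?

For first-order system, 2% settling time ≈ 4τ = 4 × 20.56 = 82.24 s.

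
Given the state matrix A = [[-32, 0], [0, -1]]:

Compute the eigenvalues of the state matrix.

For diagonal matrix, eigenvalues are diagonal entries: λ₁ = -32, λ₂ = -1.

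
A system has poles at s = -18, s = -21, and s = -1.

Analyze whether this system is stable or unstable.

All poles are in the left half-plane. System is stable.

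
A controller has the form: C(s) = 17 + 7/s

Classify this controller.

This is a Proportional-Integral (PI) controller.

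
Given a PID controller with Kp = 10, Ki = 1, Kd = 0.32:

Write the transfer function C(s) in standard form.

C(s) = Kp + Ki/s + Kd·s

Substituting values: C(s) = 10 + 1/s + 0.32s = (0.32s² + 10s + 1)/s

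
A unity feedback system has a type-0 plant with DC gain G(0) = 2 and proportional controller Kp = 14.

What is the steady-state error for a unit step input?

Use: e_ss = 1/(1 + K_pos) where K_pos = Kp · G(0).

K_pos = Kp · G(0) = 14 × 2 = 28. e_ss = 1/(1 + 28) = 0.0345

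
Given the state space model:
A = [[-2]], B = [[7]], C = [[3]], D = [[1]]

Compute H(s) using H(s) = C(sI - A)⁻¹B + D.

(sI - A)⁻¹ = 1/(s + 2). H(s) = 3×7/(s + 2) + 1 = (s + 23)/(s + 2).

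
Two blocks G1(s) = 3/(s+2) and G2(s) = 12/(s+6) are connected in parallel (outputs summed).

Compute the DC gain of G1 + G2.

Parallel: G_eq = G1 + G2. DC gain = G1(0) + G2(0) = 3/2 + 12/6 = 1.5 + 2 = 3.5.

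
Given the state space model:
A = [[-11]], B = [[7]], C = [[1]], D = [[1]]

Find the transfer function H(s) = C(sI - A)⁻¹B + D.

(sI - A)⁻¹ = 1/(s + 11). H(s) = 1×7/(s + 11) + 1 = (s + 18)/(s + 11).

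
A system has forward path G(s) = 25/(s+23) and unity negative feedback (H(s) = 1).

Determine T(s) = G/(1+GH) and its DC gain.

T(s) = G/(1+GH) = [25/(s+23)] / [1 + 25/(s+23)] = 25/(s+23+25) = 25/(s+48). DC gain = 25/48 = 0.5208.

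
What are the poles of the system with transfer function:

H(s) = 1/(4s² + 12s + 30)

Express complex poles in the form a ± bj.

Discriminant = 12² - 4×4×30 = 144 - 480 = -336 < 0, so the poles are a complex conjugate pair s = (-12 ± j√336)/(2×4). Real part = -12/(2×4) = -12/8 = -1.5; imaginary part = ±√336/(2×4) ≈ 2.2913. Poles: s = -1.5 ± 2.2913j.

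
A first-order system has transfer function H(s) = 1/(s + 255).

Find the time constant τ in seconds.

For H(s) = 1/(s + 1/τ), the pole is at -1/τ = -255, so τ = 1/255 = 0.0039 s.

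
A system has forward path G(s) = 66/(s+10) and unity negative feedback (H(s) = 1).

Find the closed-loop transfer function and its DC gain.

T(s) = G/(1+GH) = [66/(s+10)] / [1 + 66/(s+10)] = 66/(s+10+66) = 66/(s+76). DC gain = 66/76 = 0.8684.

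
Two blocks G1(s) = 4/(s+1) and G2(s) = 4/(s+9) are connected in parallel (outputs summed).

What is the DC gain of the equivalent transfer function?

Parallel: G_eq = G1 + G2. DC gain = G1(0) + G2(0) = 4/1 + 4/9 = 4 + 0.4444 = 4.4444.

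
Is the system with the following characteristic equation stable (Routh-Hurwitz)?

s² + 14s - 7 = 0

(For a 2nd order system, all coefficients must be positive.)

Coefficients: 1, 14, -7. c=-7 not positive, so system is unstable.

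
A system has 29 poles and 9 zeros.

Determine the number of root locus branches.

Root locus has n branches where n = number of poles = 29.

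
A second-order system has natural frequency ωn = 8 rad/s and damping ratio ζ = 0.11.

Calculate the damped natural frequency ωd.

ωd = ωn√(1 - ζ²) = 8√(1 - 0.11²) = 7.95 rad/s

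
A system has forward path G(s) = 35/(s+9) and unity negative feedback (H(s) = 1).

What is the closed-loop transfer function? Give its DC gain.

T(s) = G/(1+GH) = [35/(s+9)] / [1 + 35/(s+9)] = 35/(s+9+35) = 35/(s+44). DC gain = 35/44 = 0.7955.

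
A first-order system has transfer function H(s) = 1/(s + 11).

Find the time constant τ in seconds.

For H(s) = 1/(s + 1/τ), the pole is at -1/τ = -11, so τ = 1/11 = 0.0909 s.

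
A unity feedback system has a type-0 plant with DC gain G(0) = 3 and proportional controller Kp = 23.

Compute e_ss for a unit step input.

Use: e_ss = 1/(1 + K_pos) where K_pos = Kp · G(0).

K_pos = Kp · G(0) = 23 × 3 = 69. e_ss = 1/(1 + 69) = 0.0143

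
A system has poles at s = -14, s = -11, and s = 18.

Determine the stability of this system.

Pole(s) at s = 18 are not in the left half-plane. System is unstable.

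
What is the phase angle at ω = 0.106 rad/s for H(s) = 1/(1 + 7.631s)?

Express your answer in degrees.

Phase = -arctan(ωτ) = -arctan(0.106 × 7.631) = -39.0°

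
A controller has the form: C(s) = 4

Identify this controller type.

This is a Proportional (P) controller.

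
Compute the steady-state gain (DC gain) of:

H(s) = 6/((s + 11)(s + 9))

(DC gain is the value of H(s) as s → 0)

DC gain = H(0) = 6/(11 × 9) = 6/99 = 0.0606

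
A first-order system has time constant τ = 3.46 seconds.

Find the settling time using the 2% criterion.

For first-order system, 2% settling time ≈ 4τ = 4 × 3.46 = 13.84 s.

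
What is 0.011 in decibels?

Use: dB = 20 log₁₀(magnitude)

dB = 20 log₁₀(0.011) = -39.2 dB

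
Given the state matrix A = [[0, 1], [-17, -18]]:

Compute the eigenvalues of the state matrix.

det(A - λI) = λ² - (-18)λ + 17 = (λ - (-1))(λ - (-17)). Eigenvalues: -1, -17.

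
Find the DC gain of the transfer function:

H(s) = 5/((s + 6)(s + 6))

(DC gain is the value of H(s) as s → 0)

DC gain = H(0) = 5/(6 × 6) = 5/36 = 0.1389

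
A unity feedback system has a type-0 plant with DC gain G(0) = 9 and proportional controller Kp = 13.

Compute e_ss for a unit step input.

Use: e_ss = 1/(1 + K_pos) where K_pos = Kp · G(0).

K_pos = Kp · G(0) = 13 × 9 = 117. e_ss = 1/(1 + 117) = 0.0085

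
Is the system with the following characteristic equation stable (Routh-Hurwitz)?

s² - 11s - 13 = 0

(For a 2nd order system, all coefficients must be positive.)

Coefficients: 1, -11, -13. b=-11, c=-13 not positive, so system is unstable.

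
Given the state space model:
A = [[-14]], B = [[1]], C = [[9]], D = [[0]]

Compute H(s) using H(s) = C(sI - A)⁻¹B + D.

(sI - A)⁻¹ = 1/(s + 14). H(s) = 9 × 1/(s + 14) + 0 = 9/(s + 14).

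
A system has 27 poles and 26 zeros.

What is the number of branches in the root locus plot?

Root locus has n branches where n = number of poles = 27.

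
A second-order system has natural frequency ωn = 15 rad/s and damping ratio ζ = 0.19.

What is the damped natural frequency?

ωd = ωn√(1 - ζ²) = 15√(1 - 0.19²) = 14.73 rad/s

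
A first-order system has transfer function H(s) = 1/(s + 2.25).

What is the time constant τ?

For H(s) = 1/(s + 1/τ), the pole is at -1/τ = -2.25, so τ = 1/2.25 = 0.4444 s.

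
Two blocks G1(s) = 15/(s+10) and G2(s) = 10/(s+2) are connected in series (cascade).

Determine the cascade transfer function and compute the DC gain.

Series: multiply transfer functions. G_eq = 15/(s+10) × 10/(s+2) = 150/((s+10)(s+2)). DC gain = 150/(10×2) = 7.5.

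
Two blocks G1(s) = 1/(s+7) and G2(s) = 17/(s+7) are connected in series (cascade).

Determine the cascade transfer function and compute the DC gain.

Series: multiply transfer functions. G_eq = 1/(s+7) × 17/(s+7) = 17/((s+7)(s+7)). DC gain = 17/(7×7) = 0.3469.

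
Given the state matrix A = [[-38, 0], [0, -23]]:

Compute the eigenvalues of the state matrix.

For diagonal matrix, eigenvalues are diagonal entries: λ₁ = -38, λ₂ = -23.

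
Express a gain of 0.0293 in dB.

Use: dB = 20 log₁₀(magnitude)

dB = 20 log₁₀(0.0293) = -30.7 dB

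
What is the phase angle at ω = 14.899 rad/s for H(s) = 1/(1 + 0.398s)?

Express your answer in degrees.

Phase = -arctan(ωτ) = -arctan(14.899 × 0.398) = -80.4°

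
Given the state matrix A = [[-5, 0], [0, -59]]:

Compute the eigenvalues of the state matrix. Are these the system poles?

For diagonal matrix, eigenvalues are diagonal entries: λ₁ = -5, λ₂ = -59. Eigenvalues of A = system poles.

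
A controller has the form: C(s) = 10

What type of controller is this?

This is a Proportional (P) controller.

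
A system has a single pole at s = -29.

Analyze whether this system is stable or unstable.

Pole at s = -29 is in the left half-plane. Stable.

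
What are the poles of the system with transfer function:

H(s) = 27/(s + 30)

Pole is where denominator = 0: s + 30 = 0, so s = -30.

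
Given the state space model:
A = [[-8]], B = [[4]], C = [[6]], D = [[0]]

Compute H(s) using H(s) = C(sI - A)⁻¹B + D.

(sI - A)⁻¹ = 1/(s + 8). H(s) = 6 × 4/(s + 8) + 0 = 24/(s + 8).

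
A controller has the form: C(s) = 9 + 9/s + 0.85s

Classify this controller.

This is a Proportional-Integral-Derivative (PID) controller.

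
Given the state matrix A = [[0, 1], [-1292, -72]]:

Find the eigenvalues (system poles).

det(A - λI) = λ² - (-72)λ + 1292 = (λ - (-34))(λ - (-38)). Eigenvalues: -34, -38.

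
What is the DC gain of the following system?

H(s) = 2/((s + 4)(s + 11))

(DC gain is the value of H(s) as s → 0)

DC gain = H(0) = 2/(4 × 11) = 2/44 = 0.0455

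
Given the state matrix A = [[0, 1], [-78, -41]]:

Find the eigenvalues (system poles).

det(A - λI) = λ² - (-41)λ + 78 = (λ - (-39))(λ - (-2)). Eigenvalues: -39, -2.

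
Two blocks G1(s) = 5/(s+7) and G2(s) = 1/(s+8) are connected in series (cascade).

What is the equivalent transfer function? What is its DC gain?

Series: multiply transfer functions. G_eq = 5/(s+7) × 1/(s+8) = 5/((s+7)(s+8)). DC gain = 5/(7×8) = 0.0893.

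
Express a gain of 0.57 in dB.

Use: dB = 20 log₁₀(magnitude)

dB = 20 log₁₀(0.57) = -4.9 dB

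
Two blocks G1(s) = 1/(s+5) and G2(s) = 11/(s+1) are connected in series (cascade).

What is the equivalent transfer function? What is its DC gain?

Series: multiply transfer functions. G_eq = 1/(s+5) × 11/(s+1) = 11/((s+5)(s+1)). DC gain = 11/(5×1) = 2.2.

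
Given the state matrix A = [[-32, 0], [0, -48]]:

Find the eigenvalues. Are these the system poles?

For diagonal matrix, eigenvalues are diagonal entries: λ₁ = -32, λ₂ = -48. Eigenvalues of A = system poles.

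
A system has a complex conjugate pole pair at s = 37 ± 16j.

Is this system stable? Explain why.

Real part of poles is 37 (> 0, right half-plane). Unstable.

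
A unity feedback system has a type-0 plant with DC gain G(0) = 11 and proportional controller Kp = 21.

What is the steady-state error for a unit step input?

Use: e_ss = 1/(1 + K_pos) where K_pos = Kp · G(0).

K_pos = Kp · G(0) = 21 × 11 = 231. e_ss = 1/(1 + 231) = 0.0043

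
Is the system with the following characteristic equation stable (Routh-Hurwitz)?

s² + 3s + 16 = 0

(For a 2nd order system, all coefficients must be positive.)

Coefficients: 1, 3, 16. All positive, so system is stable.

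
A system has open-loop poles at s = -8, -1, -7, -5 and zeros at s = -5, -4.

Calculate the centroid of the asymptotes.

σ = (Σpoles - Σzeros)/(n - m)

σ = (Σpoles - Σzeros)/(n - m) = (-21 - (-9))/(4 - 2) = -12/2 = -6.0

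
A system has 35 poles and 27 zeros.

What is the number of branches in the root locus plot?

Root locus has n branches where n = number of poles = 35.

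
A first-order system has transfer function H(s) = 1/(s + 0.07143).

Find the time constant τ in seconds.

For H(s) = 1/(s + 1/τ), the pole is at -1/τ = -0.07143, so τ = 1/0.07143 = 14 s.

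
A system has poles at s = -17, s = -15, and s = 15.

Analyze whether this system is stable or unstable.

Pole(s) at s = 15 are not in the left half-plane. System is unstable.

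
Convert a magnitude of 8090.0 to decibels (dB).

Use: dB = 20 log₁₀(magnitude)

dB = 20 log₁₀(8090.0) = 78.2 dB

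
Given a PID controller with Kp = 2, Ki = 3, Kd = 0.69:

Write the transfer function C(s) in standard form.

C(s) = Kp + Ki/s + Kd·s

Substituting values: C(s) = 2 + 3/s + 0.69s = (0.69s² + 2s + 3)/s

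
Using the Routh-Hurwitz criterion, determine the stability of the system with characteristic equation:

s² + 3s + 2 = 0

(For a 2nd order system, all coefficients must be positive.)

Coefficients: 1, 3, 2. All positive, so system is stable.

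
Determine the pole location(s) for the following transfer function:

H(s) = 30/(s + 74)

Pole is where denominator = 0: s + 74 = 0, so s = -74.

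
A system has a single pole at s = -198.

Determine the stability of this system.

Pole at s = -198 is in the left half-plane. Stable.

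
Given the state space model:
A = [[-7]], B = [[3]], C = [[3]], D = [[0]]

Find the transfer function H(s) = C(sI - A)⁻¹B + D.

(sI - A)⁻¹ = 1/(s + 7). H(s) = 3 × 3/(s + 7) + 0 = 9/(s + 7).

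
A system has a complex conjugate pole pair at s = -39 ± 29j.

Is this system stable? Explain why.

Real part of poles is -39 (< 0, left half-plane). Stable.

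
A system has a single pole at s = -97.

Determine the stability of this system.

Pole at s = -97 is in the left half-plane. Stable.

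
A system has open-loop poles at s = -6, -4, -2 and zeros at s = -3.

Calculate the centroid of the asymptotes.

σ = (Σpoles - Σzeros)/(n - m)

σ = (Σpoles - Σzeros)/(n - m) = (-12 - (-3))/(3 - 1) = -9/2 = -4.5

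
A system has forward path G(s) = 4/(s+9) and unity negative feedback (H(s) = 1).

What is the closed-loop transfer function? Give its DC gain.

T(s) = G/(1+GH) = [4/(s+9)] / [1 + 4/(s+9)] = 4/(s+9+4) = 4/(s+13). DC gain = 4/13 = 0.3077.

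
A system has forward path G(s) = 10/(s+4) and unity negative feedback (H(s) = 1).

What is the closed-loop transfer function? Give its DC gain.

T(s) = G/(1+GH) = [10/(s+4)] / [1 + 10/(s+4)] = 10/(s+4+10) = 10/(s+14). DC gain = 10/14 = 0.7143.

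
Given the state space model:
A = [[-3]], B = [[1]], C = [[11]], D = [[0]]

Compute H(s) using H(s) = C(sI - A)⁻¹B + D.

(sI - A)⁻¹ = 1/(s + 3). H(s) = 11 × 1/(s + 3) + 0 = 11/(s + 3).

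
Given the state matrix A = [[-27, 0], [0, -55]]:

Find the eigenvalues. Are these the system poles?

For diagonal matrix, eigenvalues are diagonal entries: λ₁ = -27, λ₂ = -55. Eigenvalues of A = system poles.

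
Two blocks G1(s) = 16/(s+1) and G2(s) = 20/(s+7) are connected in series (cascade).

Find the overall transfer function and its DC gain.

Series: multiply transfer functions. G_eq = 16/(s+1) × 20/(s+7) = 320/((s+1)(s+7)). DC gain = 320/(1×7) = 45.7143.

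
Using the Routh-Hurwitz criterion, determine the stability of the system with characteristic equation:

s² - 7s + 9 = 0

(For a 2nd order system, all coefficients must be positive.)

Coefficients: 1, -7, 9. b=-7 not positive, so system is unstable.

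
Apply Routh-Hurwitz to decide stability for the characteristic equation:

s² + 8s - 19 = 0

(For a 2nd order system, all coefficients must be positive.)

Coefficients: 1, 8, -19. c=-19 not positive, so system is unstable.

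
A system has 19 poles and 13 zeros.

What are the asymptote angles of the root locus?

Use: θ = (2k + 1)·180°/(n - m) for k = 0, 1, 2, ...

n - m = 19 - 13 = 6. Angles: θk = (2k + 1)·180°/6 = 30°, 90°, 150°, 210°, 270°, 330°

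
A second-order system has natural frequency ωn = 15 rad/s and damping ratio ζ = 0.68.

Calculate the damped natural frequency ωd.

ωd = ωn√(1 - ζ²) = 15√(1 - 0.68²) = 11.0 rad/s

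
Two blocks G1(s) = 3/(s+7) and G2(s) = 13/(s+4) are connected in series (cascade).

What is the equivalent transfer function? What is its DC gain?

Series: multiply transfer functions. G_eq = 3/(s+7) × 13/(s+4) = 39/((s+7)(s+4)). DC gain = 39/(7×4) = 1.3929.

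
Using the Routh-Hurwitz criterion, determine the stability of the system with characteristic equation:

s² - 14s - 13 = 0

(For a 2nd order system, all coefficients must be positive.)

Coefficients: 1, -14, -13. b=-14, c=-13 not positive, so system is unstable.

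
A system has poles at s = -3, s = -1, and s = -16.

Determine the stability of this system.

All poles are in the left half-plane. System is stable.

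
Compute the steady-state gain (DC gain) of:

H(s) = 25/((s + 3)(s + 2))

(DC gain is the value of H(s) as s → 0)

DC gain = H(0) = 25/(3 × 2) = 25/6 = 4.1667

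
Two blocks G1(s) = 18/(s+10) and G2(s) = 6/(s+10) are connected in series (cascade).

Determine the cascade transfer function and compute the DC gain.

Series: multiply transfer functions. G_eq = 18/(s+10) × 6/(s+10) = 108/((s+10)(s+10)). DC gain = 108/(10×10) = 1.08.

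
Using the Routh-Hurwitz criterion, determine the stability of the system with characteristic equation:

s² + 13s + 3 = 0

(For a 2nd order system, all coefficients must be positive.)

Coefficients: 1, 13, 3. All positive, so system is stable.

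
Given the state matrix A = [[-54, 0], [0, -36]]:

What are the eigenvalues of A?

For diagonal matrix, eigenvalues are diagonal entries: λ₁ = -54, λ₂ = -36.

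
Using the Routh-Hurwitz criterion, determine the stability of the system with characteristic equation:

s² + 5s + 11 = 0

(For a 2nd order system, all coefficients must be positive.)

Coefficients: 1, 5, 11. All positive, so system is stable.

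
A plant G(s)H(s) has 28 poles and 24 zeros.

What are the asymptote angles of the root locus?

n - m = 28 - 24 = 4. Angles: θk = (2k + 1)·180°/4 = 45°, 135°, 225°, 315°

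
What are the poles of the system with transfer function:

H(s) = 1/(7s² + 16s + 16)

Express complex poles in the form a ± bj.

Discriminant = 16² - 4×7×16 = 256 - 448 = -192 < 0, so the poles are a complex conjugate pair s = (-16 ± j√192)/(2×7). Real part = -16/(2×7) = -16/14 ≈ -1.1429; imaginary part = ±√192/(2×7) ≈ 0.9897. Poles: s = -1.1429 ± 0.9897j.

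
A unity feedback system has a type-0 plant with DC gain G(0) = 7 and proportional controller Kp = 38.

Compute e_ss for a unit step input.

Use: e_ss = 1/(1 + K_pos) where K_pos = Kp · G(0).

K_pos = Kp · G(0) = 38 × 7 = 266. e_ss = 1/(1 + 266) = 0.0037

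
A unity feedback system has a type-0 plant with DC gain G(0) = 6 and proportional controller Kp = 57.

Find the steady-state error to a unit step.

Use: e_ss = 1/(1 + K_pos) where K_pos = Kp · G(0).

K_pos = Kp · G(0) = 57 × 6 = 342. e_ss = 1/(1 + 342) = 0.0029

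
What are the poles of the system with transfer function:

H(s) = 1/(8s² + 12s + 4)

Discriminant = 12² - 4×8×4 = 144 - 128 = 16 > 0, so two distinct real poles. Using quadratic formula: s = (-12 ± √16)/(2×8) = (-12 ± √16)/16, with √16 = 4. s₁ = -8/16 = -0.5, s₂ = -16/16 = -1. Poles: s₁ = -0.5, s₂ = -1.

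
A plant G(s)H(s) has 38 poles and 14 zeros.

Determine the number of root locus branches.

Root locus has n branches where n = number of poles = 38.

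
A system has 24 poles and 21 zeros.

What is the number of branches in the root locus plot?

Root locus has n branches where n = number of poles = 24.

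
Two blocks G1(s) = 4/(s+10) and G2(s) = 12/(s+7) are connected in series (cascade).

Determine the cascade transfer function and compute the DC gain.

Series: multiply transfer functions. G_eq = 4/(s+10) × 12/(s+7) = 48/((s+10)(s+7)). DC gain = 48/(10×7) = 0.6857.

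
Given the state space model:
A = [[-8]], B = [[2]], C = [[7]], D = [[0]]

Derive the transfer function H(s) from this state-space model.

(sI - A)⁻¹ = 1/(s + 8). H(s) = 7 × 2/(s + 8) + 0 = 14/(s + 8).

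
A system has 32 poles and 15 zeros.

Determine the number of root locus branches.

Root locus has n branches where n = number of poles = 32.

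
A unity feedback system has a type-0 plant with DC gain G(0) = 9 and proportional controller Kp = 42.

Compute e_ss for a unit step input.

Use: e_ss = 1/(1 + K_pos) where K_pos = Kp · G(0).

K_pos = Kp · G(0) = 42 × 9 = 378. e_ss = 1/(1 + 378) = 0.0026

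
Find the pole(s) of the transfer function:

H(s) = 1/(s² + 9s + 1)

Discriminant = 9² - 4×1×1 = 81 - 4 = 77 > 0, so two distinct real poles. Using quadratic formula: s = (-9 ± √77)/(2×1) = (-9 ± √77)/2, with √77 ≈ 8.7750. s₁ ≈ -0.1125, s₂ ≈ -8.8875. Poles: s₁ = -0.1125, s₂ = -8.8875.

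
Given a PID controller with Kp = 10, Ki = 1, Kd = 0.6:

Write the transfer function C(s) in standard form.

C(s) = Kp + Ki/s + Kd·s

Substituting values: C(s) = 10 + 1/s + 0.6s = (0.6s² + 10s + 1)/s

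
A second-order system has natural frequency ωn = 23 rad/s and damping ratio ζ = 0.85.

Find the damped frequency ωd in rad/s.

ωd = ωn√(1 - ζ²) = 23√(1 - 0.85²) = 12.12 rad/s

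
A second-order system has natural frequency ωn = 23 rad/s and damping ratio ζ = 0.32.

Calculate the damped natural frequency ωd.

ωd = ωn√(1 - ζ²) = 23√(1 - 0.32²) = 21.79 rad/s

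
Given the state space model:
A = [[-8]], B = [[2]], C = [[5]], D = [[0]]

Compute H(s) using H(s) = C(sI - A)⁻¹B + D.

(sI - A)⁻¹ = 1/(s + 8). H(s) = 5 × 2/(s + 8) + 0 = 10/(s + 8).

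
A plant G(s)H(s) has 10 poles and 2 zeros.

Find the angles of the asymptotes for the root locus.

n - m = 10 - 2 = 8. Angles: θk = (2k + 1)·180°/8 = 22.5°, 67.5°, 112.5°, 157.5°, 202.5°, 247.5°, 292.5°, 337.5°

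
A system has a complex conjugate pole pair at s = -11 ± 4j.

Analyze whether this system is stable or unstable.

Real part of poles is -11 (< 0, left half-plane). Stable.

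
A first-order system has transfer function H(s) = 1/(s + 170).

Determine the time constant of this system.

For H(s) = 1/(s + 1/τ), the pole is at -1/τ = -170, so τ = 1/170 = 0.0059 s.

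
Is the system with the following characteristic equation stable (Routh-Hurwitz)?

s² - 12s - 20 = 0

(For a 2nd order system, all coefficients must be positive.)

Coefficients: 1, -12, -20. b=-12, c=-20 not positive, so system is unstable.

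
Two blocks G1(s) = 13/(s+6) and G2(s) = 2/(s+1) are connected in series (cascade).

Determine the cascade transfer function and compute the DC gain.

Series: multiply transfer functions. G_eq = 13/(s+6) × 2/(s+1) = 26/((s+6)(s+1)). DC gain = 26/(6×1) = 4.3333.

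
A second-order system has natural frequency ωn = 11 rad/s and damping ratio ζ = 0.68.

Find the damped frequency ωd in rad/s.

ωd = ωn√(1 - ζ²) = 11√(1 - 0.68²) = 8.07 rad/s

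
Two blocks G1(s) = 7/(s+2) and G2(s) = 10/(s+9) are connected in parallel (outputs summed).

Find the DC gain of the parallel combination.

Parallel: G_eq = G1 + G2. DC gain = G1(0) + G2(0) = 7/2 + 10/9 = 3.5 + 1.1111 = 4.6111.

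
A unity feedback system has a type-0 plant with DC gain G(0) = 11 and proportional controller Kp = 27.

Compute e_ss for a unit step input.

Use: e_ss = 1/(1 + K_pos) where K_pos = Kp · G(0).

K_pos = Kp · G(0) = 27 × 11 = 297. e_ss = 1/(1 + 297) = 0.0034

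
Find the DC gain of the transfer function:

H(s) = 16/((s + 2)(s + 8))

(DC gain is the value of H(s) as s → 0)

DC gain = H(0) = 16/(2 × 8) = 16/16 = 1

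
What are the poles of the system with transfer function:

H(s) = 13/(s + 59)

Pole is where denominator = 0: s + 59 = 0, so s = -59.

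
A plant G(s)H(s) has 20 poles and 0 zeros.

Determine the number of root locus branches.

Root locus has n branches where n = number of poles = 20.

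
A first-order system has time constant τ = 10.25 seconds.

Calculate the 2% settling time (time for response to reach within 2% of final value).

For first-order system, 2% settling time ≈ 4τ = 4 × 10.25 = 41.0 s.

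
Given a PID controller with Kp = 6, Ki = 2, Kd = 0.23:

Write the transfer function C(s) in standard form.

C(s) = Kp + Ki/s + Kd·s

Substituting values: C(s) = 6 + 2/s + 0.23s = (0.23s² + 6s + 2)/s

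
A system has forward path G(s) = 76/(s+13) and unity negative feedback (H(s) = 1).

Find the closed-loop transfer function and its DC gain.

T(s) = G/(1+GH) = [76/(s+13)] / [1 + 76/(s+13)] = 76/(s+13+76) = 76/(s+89). DC gain = 76/89 = 0.8539.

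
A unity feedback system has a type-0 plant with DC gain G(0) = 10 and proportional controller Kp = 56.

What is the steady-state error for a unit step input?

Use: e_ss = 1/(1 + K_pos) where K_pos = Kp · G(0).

K_pos = Kp · G(0) = 56 × 10 = 560. e_ss = 1/(1 + 560) = 0.0018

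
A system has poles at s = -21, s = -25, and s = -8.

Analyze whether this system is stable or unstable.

All poles are in the left half-plane. System is stable.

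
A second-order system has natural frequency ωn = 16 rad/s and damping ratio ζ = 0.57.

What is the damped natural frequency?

ωd = ωn√(1 - ζ²) = 16√(1 - 0.57²) = 13.15 rad/s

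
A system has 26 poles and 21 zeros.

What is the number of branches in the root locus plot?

Root locus has n branches where n = number of poles = 26.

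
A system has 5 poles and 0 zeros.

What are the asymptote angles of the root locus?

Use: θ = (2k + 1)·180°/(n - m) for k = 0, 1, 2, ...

n - m = 5 - 0 = 5. Angles: θk = (2k + 1)·180°/5 = 36°, 108°, 180°, 252°, 324°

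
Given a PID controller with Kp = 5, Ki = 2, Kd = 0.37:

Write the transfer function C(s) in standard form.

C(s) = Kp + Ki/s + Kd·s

Substituting values: C(s) = 5 + 2/s + 0.37s = (0.37s² + 5s + 2)/s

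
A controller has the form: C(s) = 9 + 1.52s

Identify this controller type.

This is a Proportional-Derivative (PD) controller.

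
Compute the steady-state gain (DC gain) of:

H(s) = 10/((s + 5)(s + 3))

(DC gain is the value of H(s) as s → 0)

DC gain = H(0) = 10/(5 × 3) = 10/15 = 0.6667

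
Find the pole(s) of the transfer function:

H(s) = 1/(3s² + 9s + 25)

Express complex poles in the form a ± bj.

Discriminant = 9² - 4×3×25 = 81 - 300 = -219 < 0, so the poles are a complex conjugate pair s = (-9 ± j√219)/(2×3). Real part = -9/(2×3) = -9/6 = -1.5; imaginary part = ±√219/(2×3) ≈ 2.4664. Poles: s = -1.5 ± 2.4664j.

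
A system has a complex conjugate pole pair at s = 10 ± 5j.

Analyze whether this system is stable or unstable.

Real part of poles is 10 (> 0, right half-plane). Unstable.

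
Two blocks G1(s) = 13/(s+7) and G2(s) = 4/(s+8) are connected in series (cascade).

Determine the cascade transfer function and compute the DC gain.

Series: multiply transfer functions. G_eq = 13/(s+7) × 4/(s+8) = 52/((s+7)(s+8)). DC gain = 52/(7×8) = 0.9286.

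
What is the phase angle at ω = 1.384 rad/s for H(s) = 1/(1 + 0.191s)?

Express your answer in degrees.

Phase = -arctan(ωτ) = -arctan(1.384 × 0.191) = -14.8°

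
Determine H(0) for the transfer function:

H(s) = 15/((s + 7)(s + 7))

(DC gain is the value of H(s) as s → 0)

DC gain = H(0) = 15/(7 × 7) = 15/49 = 0.3061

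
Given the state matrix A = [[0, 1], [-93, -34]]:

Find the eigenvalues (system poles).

det(A - λI) = λ² - (-34)λ + 93 = (λ - (-3))(λ - (-31)). Eigenvalues: -3, -31.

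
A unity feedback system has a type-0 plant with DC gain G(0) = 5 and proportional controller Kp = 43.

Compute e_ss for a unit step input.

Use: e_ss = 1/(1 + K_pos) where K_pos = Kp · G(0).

K_pos = Kp · G(0) = 43 × 5 = 215. e_ss = 1/(1 + 215) = 0.0046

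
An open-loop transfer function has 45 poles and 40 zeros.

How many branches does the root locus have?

Root locus has n branches where n = number of poles = 45.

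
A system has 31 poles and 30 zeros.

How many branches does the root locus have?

Root locus has n branches where n = number of poles = 31.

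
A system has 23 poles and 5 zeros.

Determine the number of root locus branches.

Root locus has n branches where n = number of poles = 23.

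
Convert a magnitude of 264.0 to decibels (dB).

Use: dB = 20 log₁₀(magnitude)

dB = 20 log₁₀(264.0) = 48.4 dB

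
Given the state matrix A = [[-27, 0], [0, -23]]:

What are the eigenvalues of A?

For diagonal matrix, eigenvalues are diagonal entries: λ₁ = -27, λ₂ = -23.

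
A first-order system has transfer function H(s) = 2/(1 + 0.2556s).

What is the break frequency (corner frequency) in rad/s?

Corner frequency = 1/τ = 1/0.2556 = 3.912 rad/s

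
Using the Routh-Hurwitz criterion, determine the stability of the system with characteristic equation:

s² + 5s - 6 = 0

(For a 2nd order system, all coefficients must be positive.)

Coefficients: 1, 5, -6. c=-6 not positive, so system is unstable.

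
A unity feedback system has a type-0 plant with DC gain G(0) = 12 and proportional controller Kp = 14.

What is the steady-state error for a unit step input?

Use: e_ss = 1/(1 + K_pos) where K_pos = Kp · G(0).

K_pos = Kp · G(0) = 14 × 12 = 168. e_ss = 1/(1 + 168) = 0.0059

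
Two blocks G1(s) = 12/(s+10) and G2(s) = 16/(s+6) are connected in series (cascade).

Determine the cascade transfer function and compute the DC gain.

Series: multiply transfer functions. G_eq = 12/(s+10) × 16/(s+6) = 192/((s+10)(s+6)). DC gain = 192/(10×6) = 3.2.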